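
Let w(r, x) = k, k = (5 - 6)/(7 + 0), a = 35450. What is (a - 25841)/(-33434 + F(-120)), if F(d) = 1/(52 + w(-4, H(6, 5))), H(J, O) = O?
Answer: -3488067/12136535 ≈ -0.28740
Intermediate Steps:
k = -⅐ (k = -1/7 = -1*⅐ = -⅐ ≈ -0.14286)
w(r, x) = -⅐
F(d) = 7/363 (F(d) = 1/(52 - ⅐) = 1/(363/7) = 7/363)
(a - 25841)/(-33434 + F(-120)) = (35450 - 25841)/(-33434 + 7/363) = 9609/(-12136535/363) = 9609*(-363/12136535) = -3488067/12136535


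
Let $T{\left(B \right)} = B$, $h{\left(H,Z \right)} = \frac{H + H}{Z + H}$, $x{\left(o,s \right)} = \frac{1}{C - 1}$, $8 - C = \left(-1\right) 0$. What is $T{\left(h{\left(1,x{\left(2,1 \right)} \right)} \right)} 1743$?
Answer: $\frac{12201}{4} \approx 3050.3$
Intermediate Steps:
$C = 8$ ($C = 8 - \left(-1\right) 0 = 8 - 0 = 8 + 0 = 8$)
$x{\left(o,s \right)} = \frac{1}{7}$ ($x{\left(o,s \right)} = \frac{1}{8 - 1} = \frac{1}{7}$)
$h{\left(H,Z \right)} = \frac{2 H}{H + Z}$
$T{\left(h{\left(1,x{\left(2,1 \right)} \right)} \right)} 1743 = 2 \cdot 1 \frac{1}{1 + \frac{1}{7}} \cdot 1743 = 2 \cdot 1 \frac{1}{\frac{8}{7}} \cdot 1743 = 2 \cdot 1 \cdot \frac{7}{8} \cdot 1743 = \frac{7}{4} \cdot 1743 = \frac{12201}{4}$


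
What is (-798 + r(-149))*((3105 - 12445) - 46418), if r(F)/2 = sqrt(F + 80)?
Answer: 44494884 - 111516*I*sqrt(69) ≈ 4.4495e+7 - 9.2632e+5*I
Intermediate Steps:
r(F) = 2*sqrt(80 + F) (r(F) = 2*sqrt(F + 80) = 2*sqrt(80 + F))
(-798 + r(-149))*((3105 - 12445) - 46418) = (-798 + 2*sqrt(80 - 149))*((3105 - 12445) - 46418) = (-798 + 2*sqrt(-69))*(-9340 - 46418) = (-798 + 2*(I*sqrt(69)))*(-55758) = (-798 + 2*I*sqrt(69))*(-55758) = 44494884 - 111516*I*sqrt(69)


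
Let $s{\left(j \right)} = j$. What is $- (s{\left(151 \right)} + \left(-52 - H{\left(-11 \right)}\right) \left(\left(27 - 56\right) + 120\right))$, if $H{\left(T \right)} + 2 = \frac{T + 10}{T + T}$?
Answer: $\frac{96869}{22} \approx 4403.1$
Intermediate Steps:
$H{\left(T \right)} = -2 + \frac{10 + T}{2 T}$ ($H{\left(T \right)} = -2 + \frac{T + 10}{T + T} = -2 + \frac{10 + T}{2 T}$)
$- (s{\left(151 \right)} + \left(-52 - H{\left(-11 \right)}\right) \left(\left(27 - 56\right) + 120\right)) = - (151 + \left(-52 - \left(- \frac{3}{2} + \frac{5}{-11}\right)\right) \left(\left(27 - 56\right) + 120\right)) = - (151 + \left(-52 - \left(- \frac{3}{2} + 5 \left(- \frac{1}{11}\right)\right)\right) \left(\left(27 - 56\right) + 120\right)) = - (151 + \left(-52 - \left(- \frac{3}{2} - \frac{5}{11}\right)\right) \left(-29 + 120\right)) = - (151 + \left(-52 - - \frac{43}{22}\right) 91) = - (151 + \left(-52 + \frac{43}{22}\right) 91) = - (151 - \frac{100191}{22}) = \left(-1\right) \left(- \frac{96869}{22}\right) = \frac{96869}{22}$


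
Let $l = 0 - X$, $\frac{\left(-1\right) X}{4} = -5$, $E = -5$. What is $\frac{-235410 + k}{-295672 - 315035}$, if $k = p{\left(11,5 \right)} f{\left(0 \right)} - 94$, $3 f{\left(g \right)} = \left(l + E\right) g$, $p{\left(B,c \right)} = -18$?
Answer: $\frac{235504}{610707} \approx 0.38563$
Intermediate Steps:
$X = 20$ ($X = \left(-4\right) \left(-5\right) = 20$)
$l = -20$ ($l = 0 - 20 = -20$)
$f{\left(g \right)} = - \frac{25 g}{3}$ ($f{\left(g \right)} = \frac{\left(-20 - 5\right) g}{3} = \frac{\left(-25\right) g}{3} = - \frac{25 g}{3}$)
$k = -94$ ($k = - 18 \left(\left(- \frac{25}{3}\right) 0\right) - 94 = \left(-18\right) 0 - 94 = 0 - 94 = -94$)
$\frac{-235410 + k}{-295672 - 315035} = \frac{-235410 - 94}{-295672 - 315035} = - \frac{235504}{-610707} = \left(-235504\right) \left(- \frac{1}{610707}\right) = \frac{235504}{610707}$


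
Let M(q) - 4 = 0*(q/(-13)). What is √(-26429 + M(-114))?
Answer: 5*I*√1057 ≈ 162.56*I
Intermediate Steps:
M(q) = 4 (M(q) = 4 + 0*(q/(-13)) = 4 + 0*(q*(-1/13)) = 4 + 0*(-q/13) = 4 + 0 = 4)
√(-26429 + M(-114)) = √(-26429 + 4) = √(-26425) = 5*I*√1057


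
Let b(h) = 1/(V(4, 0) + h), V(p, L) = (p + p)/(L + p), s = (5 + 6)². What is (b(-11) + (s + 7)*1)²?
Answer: 1324801/81 ≈ 16356.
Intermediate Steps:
s = 121 (s = 11² = 121)
V(p, L) = 2*p/(L + p) (V(p, L) = (2*p)/(L + p) = 2*p/(L + p))
b(h) = 1/(2 + h) (b(h) = 1/(2*4/(0 + 4) + h) = 1/(2*4/4 + h) = 1/(2*4*(¼) + h) = 1/(2 + h))
(b(-11) + (s + 7)*1)² = (1/(2 - 11) + (121 + 7)*1)² = (1/(-9) + 128*1)² = (-⅑ + 128)² = (1151/9)² = 1324801/81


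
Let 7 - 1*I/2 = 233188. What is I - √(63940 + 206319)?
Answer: -466362 - √270259 ≈ -4.6688e+5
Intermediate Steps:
I = -466362 (I = 14 - 2*233188 = 14 - 466376 = -466362)
I - √(63940 + 206319) = -466362 - √(63940 + 206319) = -466362 - √270259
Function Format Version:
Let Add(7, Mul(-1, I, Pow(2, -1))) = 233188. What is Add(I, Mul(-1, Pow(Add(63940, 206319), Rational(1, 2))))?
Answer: Add(-466362, Mul(-1, Pow(270259, Rational(1, 2)))) ≈ -4.6688e+5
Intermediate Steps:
I = -466362 (I = Add(14, Mul(-2, 233188)) = Add(14, -466376) = -466362)
Add(I, Mul(-1, Pow(Add(63940, 206319), Rational(1, 2)))) = Add(-466362, Mul(-1, Pow(Add(63940, 206319), Rational(1, 2)))) = Add(-466362, Mul(-1, Pow(270259, Rational(1, 2))))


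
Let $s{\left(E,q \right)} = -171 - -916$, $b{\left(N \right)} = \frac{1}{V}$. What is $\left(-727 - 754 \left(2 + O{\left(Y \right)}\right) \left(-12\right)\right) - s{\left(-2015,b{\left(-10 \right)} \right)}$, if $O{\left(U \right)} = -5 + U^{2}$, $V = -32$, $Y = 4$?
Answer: $116152$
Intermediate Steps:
$b{\left(N \right)} = - \frac{1}{32}$ ($b{\left(N \right)} = \frac{1}{-32} = - \frac{1}{32}$)
$s{\left(E,q \right)} = 745$ ($s{\left(E,q \right)} = -171 + 916 = 745$)
$\left(-727 - 754 \left(2 + O{\left(Y \right)}\right) \left(-12\right)\right) - s{\left(-2015,b{\left(-10 \right)} \right)} = \left(-727 - 754 \left(2 - \left(5 - 4^{2}\right)\right) \left(-12\right)\right) - 745 = \left(-727 - 754 \left(2 + \left(-5 + 16\right)\right) \left(-12\right)\right) - 745 = \left(-727 - 754 \left(2 + 11\right) \left(-12\right)\right) - 745 = \left(-727 - 754 \cdot 13 \left(-12\right)\right) - 745 = \left(-727 - -117624\right) - 745 = \left(-727 + 117624\right) - 745 = 116897 - 745 = 116152$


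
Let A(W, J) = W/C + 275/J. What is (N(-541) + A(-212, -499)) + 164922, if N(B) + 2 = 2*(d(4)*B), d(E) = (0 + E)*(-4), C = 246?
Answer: 11184766745/61377 ≈ 1.8223e+5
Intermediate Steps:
A(W, J) = 275/J + W/246 (A(W, J) = W/246 + 275/J = 275/J + W/246)
d(E) = -4*E (d(E) = E*(-4) = -4*E)
N(B) = -2 - 32*B (N(B) = -2 + 2*((-4*4)*B) = -2 + 2*(-16*B) = -2 - 32*B)
(N(-541) + A(-212, -499)) + 164922 = ((-2 - 32*(-541)) + (275/(-499) + (1/246)*(-212))) + 164922 = ((-2 + 17312) + (275*(-1/499) - 106/123)) + 164922 = (17310 + (-275/499 - 106/123)) + 164922 = (17310 - 86719/61377) + 164922 = 1062349151/61377 + 164922 = 11184766745/61377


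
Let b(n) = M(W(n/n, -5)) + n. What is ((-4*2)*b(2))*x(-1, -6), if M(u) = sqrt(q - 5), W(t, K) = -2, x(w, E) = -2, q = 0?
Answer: 32 + 16*I*sqrt(5) ≈ 32.0 + 35.777*I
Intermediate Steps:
M(u) = I*sqrt(5) (M(u) = sqrt(0 - 5) = sqrt(-5) = I*sqrt(5))
b(n) = n + I*sqrt(5) (b(n) = I*sqrt(5) + n = n + I*sqrt(5))
((-4*2)*b(2))*x(-1, -6) = ((-4*2)*(2 + I*sqrt(5)))*(-2) = -8*(2 + I*sqrt(5))*(-2) = (-16 - 8*I*sqrt(5))*(-2) = 32 + 16*I*sqrt(5)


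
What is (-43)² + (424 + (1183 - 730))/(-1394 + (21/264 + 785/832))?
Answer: 23563996421/12748525 ≈ 1848.4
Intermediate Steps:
(-43)² + (424 + (1183 - 730))/(-1394 + (21/264 + 785/832)) = 1849 + (424 + 453)/(-1394 + (21*(1/264) + 785*(1/832))) = 1849 + 877/(-1394 + (7/88 + 785/832)) = 1849 + 877/(-1394 + 9363/9152) = 1849 + 877/(-12748525/9152) = 1849 + 877*(-9152/12748525) = 1849 - 8026304/12748525 = 23563996421/12748525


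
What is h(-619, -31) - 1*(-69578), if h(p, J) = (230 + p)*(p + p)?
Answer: 551160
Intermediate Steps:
h(p, J) = 2*p*(230 + p) (h(p, J) = (230 + p)*(2*p) = 2*p*(230 + p))
h(-619, -31) - 1*(-69578) = 2*(-619)*(230 - 619) - 1*(-69578) = 2*(-619)*(-389) + 69578 = 481582 + 69578 = 551160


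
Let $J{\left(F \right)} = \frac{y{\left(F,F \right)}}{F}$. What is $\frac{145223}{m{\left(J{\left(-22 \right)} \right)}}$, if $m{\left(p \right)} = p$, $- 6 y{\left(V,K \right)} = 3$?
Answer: $6389812$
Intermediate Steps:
$y{\left(V,K \right)} = - \frac{1}{2}$ ($y{\left(V,K \right)} = \left(- \frac{1}{6}\right) 3 = - \frac{1}{2}$)
$J{\left(F \right)} = - \frac{1}{2 F}$
$\frac{145223}{m{\left(J{\left(-22 \right)} \right)}} = \frac{145223}{\left(- \frac{1}{2}\right) \frac{1}{-22}} = \frac{145223}{\left(- \frac{1}{2}\right) \left(- \frac{1}{22}\right)} = 145223 \frac{1}{\frac{1}{44}} = 145223 \cdot 44 = 6389812$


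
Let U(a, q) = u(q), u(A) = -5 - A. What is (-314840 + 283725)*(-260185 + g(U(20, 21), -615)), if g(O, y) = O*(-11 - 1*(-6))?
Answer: 8091611325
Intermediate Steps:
U(a, q) = -5 - q
g(O, y) = -5*O (g(O, y) = O*(-11 + 6) = O*(-5) = -5*O)
(-314840 + 283725)*(-260185 + g(U(20, 21), -615)) = (-314840 + 283725)*(-260185 - 5*(-5 - 1*21)) = -31115*(-260185 - 5*(-5 - 21)) = -31115*(-260185 - 5*(-26)) = -31115*(-260185 + 130) = -31115*(-260055) = 8091611325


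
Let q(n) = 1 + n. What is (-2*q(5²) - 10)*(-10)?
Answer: 620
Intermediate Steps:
(-2*q(5²) - 10)*(-10) = (-2*(1 + 5²) - 10)*(-10) = (-2*(1 + 25) - 10)*(-10) = (-2*26 - 10)*(-10) = (-52 - 10)*(-10) = -62*(-10) = 620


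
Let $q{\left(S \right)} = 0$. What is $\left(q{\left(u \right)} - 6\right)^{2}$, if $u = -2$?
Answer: $36$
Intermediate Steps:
$\left(q{\left(u \right)} - 6\right)^{2} = \left(0 - 6\right)^{2} = \left(-6\right)^{2} = 36$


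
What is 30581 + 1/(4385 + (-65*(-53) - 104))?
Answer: 236268807/7726 ≈ 30581.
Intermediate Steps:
30581 + 1/(4385 + (-65*(-53) - 104)) = 30581 + 1/(4385 + (3445 - 104)) = 30581 + 1/(4385 + 3341) = 30581 + 1/7726 = 236268807/7726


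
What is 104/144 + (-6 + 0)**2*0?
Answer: 13/18 ≈ 0.72222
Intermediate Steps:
104/144 + (-6 + 0)**2*0 = 104*(1/144) + (-6)**2*0 = 13/18 + 36*0 = 13/18 + 0 = 13/18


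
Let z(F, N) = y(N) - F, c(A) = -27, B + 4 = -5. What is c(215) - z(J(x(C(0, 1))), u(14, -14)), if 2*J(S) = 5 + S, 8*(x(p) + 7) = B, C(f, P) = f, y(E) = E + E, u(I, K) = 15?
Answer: -937/16 ≈ -58.563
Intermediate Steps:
B = -9 (B = -4 - 5 = -9)
y(E) = 2*E
x(p) = -65/8 (x(p) = -7 + (1/8)*(-9) = -7 - 9/8 = -65/8)
J(S) = 5/2 + S/2 (J(S) = (5 + S)/2 = 5/2 + S/2)
z(F, N) = -F + 2*N (z(F, N) = 2*N - F = -F + 2*N)
c(215) - z(J(x(C(0, 1))), u(14, -14)) = -27 - (-(5/2 + (1/2)*(-65/8)) + 2*15) = -27 - (-(5/2 - 65/16) + 30) = -27 - (-1*(-25/16) + 30) = -27 - (25/16 + 30) = -27 - 1*505/16 = -27 - 505/16 = -937/16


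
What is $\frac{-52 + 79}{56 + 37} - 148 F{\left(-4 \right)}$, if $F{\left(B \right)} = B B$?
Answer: $- \frac{73399}{31} \approx -2367.7$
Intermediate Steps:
$F{\left(B \right)} = B^{2}$
$\frac{-52 + 79}{56 + 37} - 148 F{\left(-4 \right)} = \frac{-52 + 79}{56 + 37} - 148 \left(-4\right)^{2} = \frac{27}{93} - 2368 = 27 \cdot \frac{1}{93} - 2368 = \frac{9}{31} - 2368 = - \frac{73399}{31}$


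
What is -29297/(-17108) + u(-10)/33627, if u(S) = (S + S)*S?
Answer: 988591819/575290716 ≈ 1.7184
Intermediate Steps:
u(S) = 2*S² (u(S) = (2*S)*S = 2*S²)
-29297/(-17108) + u(-10)/33627 = -29297/(-17108) + (2*(-10)²)/33627 = -29297*(-1/17108) + (2*100)*(1/33627) = 29297/17108 + 200*(1/33627) = 29297/17108 + 200/33627 = 988591819/575290716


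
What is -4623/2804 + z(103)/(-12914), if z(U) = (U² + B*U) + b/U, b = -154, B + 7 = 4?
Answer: -4561789125/1864859084 ≈ -2.4462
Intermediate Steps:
B = -3 (B = -7 + 4 = -3)
z(U) = U² - 154/U - 3*U (z(U) = (U² - 3*U) - 154/U = U² - 154/U - 3*U)
-4623/2804 + z(103)/(-12914) = -4623/2804 + ((-154 + 103²*(-3 + 103))/103)/(-12914) = -4623*1/2804 + ((-154 + 10609*100)/103)*(-1/12914) = -4623/2804 + ((-154 + 1060900)/103)*(-1/12914) = -4623/2804 + ((1/103)*1060746)*(-1/12914) = -4623/2804 + (1060746/103)*(-1/12914) = -4623/2804 - 530373/665071 = -4561789125/1864859084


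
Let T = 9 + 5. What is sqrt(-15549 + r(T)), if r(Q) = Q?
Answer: I*sqrt(15535) ≈ 124.64*I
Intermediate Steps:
T = 14
sqrt(-15549 + r(T)) = sqrt(-15549 + 14) = sqrt(-15535) = I*sqrt(15535)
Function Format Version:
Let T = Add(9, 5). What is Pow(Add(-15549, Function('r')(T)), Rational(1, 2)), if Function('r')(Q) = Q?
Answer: Mul(I, Pow(15535, Rational(1, 2))) ≈ Mul(124.64, I)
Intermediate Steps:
T = 14
Pow(Add(-15549, Function('r')(T)), Rational(1, 2)) = Pow(Add(-15549, 14), Rational(1, 2)) = Pow(-15535, Rational(1, 2)) = Mul(I, Pow(15535, Rational(1, 2)))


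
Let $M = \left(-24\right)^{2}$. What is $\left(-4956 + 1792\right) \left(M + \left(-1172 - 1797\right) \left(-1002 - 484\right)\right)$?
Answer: $-13961181640$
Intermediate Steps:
$M = 576$
$\left(-4956 + 1792\right) \left(M + \left(-1172 - 1797\right) \left(-1002 - 484\right)\right) = \left(-4956 + 1792\right) \left(576 + \left(-1172 - 1797\right) \left(-1002 - 484\right)\right) = - 3164 \left(576 - -4411934\right) = - 3164 \left(576 + 4411934\right) = \left(-3164\right) 4412510 = -13961181640$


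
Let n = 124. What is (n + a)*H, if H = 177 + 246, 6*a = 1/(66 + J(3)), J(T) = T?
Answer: 2412839/46 ≈ 52453.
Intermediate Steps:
a = 1/414 (a = 1/(6*(66 + 3)) = (⅙)/69 = (⅙)*(1/69) = 1/414 ≈ 0.0024155)
H = 423
(n + a)*H = (124 + 1/414)*423 = (51337/414)*423 = 2412839/46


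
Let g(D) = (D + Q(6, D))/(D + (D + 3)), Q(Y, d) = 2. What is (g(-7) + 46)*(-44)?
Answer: -2044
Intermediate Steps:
g(D) = (2 + D)/(3 + 2*D) (g(D) = (D + 2)/(D + (D + 3)) = (2 + D)/(D + (3 + D)) = (2 + D)/(3 + 2*D))
(g(-7) + 46)*(-44) = ((2 - 7)/(3 + 2*(-7)) + 46)*(-44) = (-5/(3 - 14) + 46)*(-44) = (-5/(-11) + 46)*(-44) = (-1/11*(-5) + 46)*(-44) = (5/11 + 46)*(-44) = (511/11)*(-44) = -2044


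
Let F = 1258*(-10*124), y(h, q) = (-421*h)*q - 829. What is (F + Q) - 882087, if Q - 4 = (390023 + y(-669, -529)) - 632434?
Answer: -151677564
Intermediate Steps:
y(h, q) = -829 - 421*h*q (y(h, q) = -421*h*q - 829 = -829 - 421*h*q)
F = -1559920 (F = 1258*(-1240) = -1559920)
Q = -149235557 (Q = 4 + ((390023 + (-829 - 421*(-669)*(-529))) - 632434) = 4 + ((390023 + (-829 - 148992321)) - 632434) = 4 + ((390023 - 148993150) - 632434) = 4 + (-148603127 - 632434) = 4 - 149235561 = -149235557)
(F + Q) - 882087 = (-1559920 - 149235557) - 882087 = -150795477 - 882087 = -151677564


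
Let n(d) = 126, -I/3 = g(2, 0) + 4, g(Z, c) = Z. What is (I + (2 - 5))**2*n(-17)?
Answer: 55566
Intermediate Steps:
I = -18 (I = -3*(2 + 4) = -3*6 = -18)
(I + (2 - 5))**2*n(-17) = (-18 + (2 - 5))**2*126 = (-18 - 3)**2*126 = (-21)**2*126 = 441*126 = 55566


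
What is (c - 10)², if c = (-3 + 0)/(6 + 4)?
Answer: 10609/100 ≈ 106.09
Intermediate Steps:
c = -3/10 ≈ -0.30000
(c - 10)² = (-3/10 - 10)² = (-103/10)² = 10609/100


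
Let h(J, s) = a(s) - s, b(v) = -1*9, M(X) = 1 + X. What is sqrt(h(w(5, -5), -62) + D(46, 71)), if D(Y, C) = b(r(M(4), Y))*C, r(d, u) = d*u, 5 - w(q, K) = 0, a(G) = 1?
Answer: 24*I ≈ 24.0*I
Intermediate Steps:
w(q, K) = 5 (w(q, K) = 5 - 1*0 = 5 + 0 = 5)
b(v) = -9
D(Y, C) = -9*C
h(J, s) = 1 - s
sqrt(h(w(5, -5), -62) + D(46, 71)) = sqrt((1 - 1*(-62)) - 9*71) = sqrt((1 + 62) - 639) = sqrt(63 - 639) = sqrt(-576) = 24*I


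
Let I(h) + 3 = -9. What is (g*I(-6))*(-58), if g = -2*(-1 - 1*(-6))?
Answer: -6960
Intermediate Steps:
I(h) = -12 (I(h) = -3 - 9 = -12)
g = -10 (g = -2*(-1 + 6) = -2*5 = -10)
(g*I(-6))*(-58) = -10*(-12)*(-58) = 120*(-58) = -6960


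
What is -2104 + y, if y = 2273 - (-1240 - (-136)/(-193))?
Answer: 272073/193 ≈ 1409.7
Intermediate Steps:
y = 678145/193 (y = 2273 - (-1240 - (-136)*(-1)/193) = 2273 - (-1240 - 1*136/193) = 2273 - (-1240 - 136/193) = 2273 - 1*(-239456/193) = 2273 + 239456/193 = 678145/193 ≈ 3513.7)
-2104 + y = -2104 + 678145/193 = 272073/193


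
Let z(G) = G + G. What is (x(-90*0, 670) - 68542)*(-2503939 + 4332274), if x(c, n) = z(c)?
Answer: -125317737570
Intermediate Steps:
z(G) = 2*G
x(c, n) = 2*c
(x(-90*0, 670) - 68542)*(-2503939 + 4332274) = (2*(-90*0) - 68542)*(-2503939 + 4332274) = (2*0 - 68542)*1828335 = (0 - 68542)*1828335 = -68542*1828335 = -125317737570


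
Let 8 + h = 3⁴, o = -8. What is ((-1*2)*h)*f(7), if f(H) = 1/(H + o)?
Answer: 146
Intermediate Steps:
h = 73 (h = -8 + 3⁴ = -8 + 81 = 73)
f(H) = 1/(-8 + H) (f(H) = 1/(H - 8) = 1/(-8 + H))
((-1*2)*h)*f(7) = (-1*2*73)/(-8 + 7) = -2*73/(-1) = -146*(-1) = 146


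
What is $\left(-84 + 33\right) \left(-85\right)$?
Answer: $4335$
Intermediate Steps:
$\left(-84 + 33\right) \left(-85\right) = \left(-51\right) \left(-85\right) = 4335$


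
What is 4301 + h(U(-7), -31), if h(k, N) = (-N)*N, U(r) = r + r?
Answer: 3340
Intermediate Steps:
U(r) = 2*r
h(k, N) = -N²
4301 + h(U(-7), -31) = 4301 - 1*(-31)² = 4301 - 1*961 = 4301 - 961 = 3340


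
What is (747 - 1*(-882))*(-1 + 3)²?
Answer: 6516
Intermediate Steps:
(747 - 1*(-882))*(-1 + 3)² = (747 + 882)*2² = 1629*4 = 6516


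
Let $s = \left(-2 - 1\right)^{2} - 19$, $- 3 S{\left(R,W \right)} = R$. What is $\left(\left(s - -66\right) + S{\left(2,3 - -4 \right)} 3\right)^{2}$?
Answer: $2916$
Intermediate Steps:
$S{\left(R,W \right)} = - \frac{R}{3}$
$s = -10$ ($s = \left(-3\right)^{2} - 19 = 9 - 19 = -10$)
$\left(\left(s - -66\right) + S{\left(2,3 - -4 \right)} 3\right)^{2} = \left(\left(-10 - -66\right) + \left(- \frac{1}{3}\right) 2 \cdot 3\right)^{2} = \left(\left(-10 + 66\right) - 2\right)^{2} = \left(56 - 2\right)^{2} = 54^{2} = 2916$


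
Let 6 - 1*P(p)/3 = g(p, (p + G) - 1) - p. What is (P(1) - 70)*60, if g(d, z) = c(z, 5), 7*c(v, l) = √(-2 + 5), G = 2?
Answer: -2940 - 180*√3/7 ≈ -2984.5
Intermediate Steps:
c(v, l) = √3/7 (c(v, l) = √(-2 + 5)/7 = √3/7)
g(d, z) = √3/7
P(p) = 18 + 3*p - 3*√3/7 (P(p) = 18 - 3*(√3/7 - p) = 18 - 3*(-p + √3/7) = 18 + (3*p - 3*√3/7) = 18 + 3*p - 3*√3/7)
(P(1) - 70)*60 = ((18 + 3*1 - 3*√3/7) - 70)*60 = ((18 + 3 - 3*√3/7) - 70)*60 = ((21 - 3*√3/7) - 70)*60 = (-49 - 3*√3/7)*60 = -2940 - 180*√3/7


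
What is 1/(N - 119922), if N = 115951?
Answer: -1/3971 ≈ -0.00025183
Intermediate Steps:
1/(N - 119922) = 1/(115951 - 119922) = 1/(-3971) = -1/3971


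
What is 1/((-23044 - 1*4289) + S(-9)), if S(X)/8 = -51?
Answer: -1/27741 ≈ -3.6048e-5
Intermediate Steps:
S(X) = -408 (S(X) = 8*(-51) = -408)
1/((-23044 - 1*4289) + S(-9)) = 1/((-23044 - 1*4289) - 408) = 1/((-23044 - 4289) - 408) = 1/(-27333 - 408) = 1/(-27741) = -1/27741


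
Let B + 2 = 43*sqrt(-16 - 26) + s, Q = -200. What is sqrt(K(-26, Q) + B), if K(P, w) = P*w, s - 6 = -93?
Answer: sqrt(5111 + 43*I*sqrt(42)) ≈ 71.518 + 1.948*I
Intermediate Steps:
s = -87 (s = 6 - 93 = -87)
B = -89 + 43*I*sqrt(42) (B = -2 + (43*sqrt(-16 - 26) - 87) = -2 + (43*sqrt(-42) - 87) = -2 + (43*(I*sqrt(42)) - 87) = -2 + (43*I*sqrt(42) - 87) = -2 + (-87 + 43*I*sqrt(42)) = -89 + 43*I*sqrt(42) ≈ -89.0 + 278.67*I)
sqrt(K(-26, Q) + B) = sqrt(-26*(-200) + (-89 + 43*I*sqrt(42))) = sqrt(5200 + (-89 + 43*I*sqrt(42))) = sqrt(5111 + 43*I*sqrt(42))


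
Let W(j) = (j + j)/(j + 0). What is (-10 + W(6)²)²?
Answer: 36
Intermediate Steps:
W(j) = 2 (W(j) = (2*j)/j = 2)
(-10 + W(6)²)² = (-10 + 2²)² = (-10 + 4)² = (-6)² = 36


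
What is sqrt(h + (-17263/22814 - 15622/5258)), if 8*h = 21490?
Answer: sqrt(21432968957059)/89386 ≈ 51.793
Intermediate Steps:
h = 10745/4 (h = (1/8)*21490 = 10745/4 ≈ 2686.3)
sqrt(h + (-17263/22814 - 15622/5258)) = sqrt(10745/4 + (-17263/22814 - 15622/5258)) = sqrt(10745/4 + (-17263*1/22814 - 15622*1/5258)) = sqrt(10745/4 + (-283/374 - 7811/2629)) = sqrt(10745/4 - 333211/89386) = sqrt(479559863/178772) = sqrt(21432968957059)/89386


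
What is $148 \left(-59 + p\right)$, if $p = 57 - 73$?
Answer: $-11100$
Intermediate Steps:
$p = -16$ ($p = 57 - 73 = -16$)
$148 \left(-59 + p\right) = 148 \left(-59 - 16\right) = 148 \left(-75\right) = -11100$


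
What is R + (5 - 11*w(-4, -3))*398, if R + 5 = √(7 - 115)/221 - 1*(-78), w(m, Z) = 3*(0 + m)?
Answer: 54599 + 6*I*√3/221 ≈ 54599.0 + 0.047024*I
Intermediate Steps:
w(m, Z) = 3*m
R = 73 + 6*I*√3/221 (R = -5 + (√(7 - 115)/221 - 1*(-78)) = -5 + (√(-108)*(1/221) + 78) = -5 + ((6*I*√3)*(1/221) + 78) = -5 + (6*I*√3/221 + 78) = -5 + (78 + 6*I*√3/221) = 73 + 6*I*√3/221 ≈ 73.0 + 0.047024*I)
R + (5 - 11*w(-4, -3))*398 = (73 + 6*I*√3/221) + (5 - 33*(-4))*398 = (73 + 6*I*√3/221) + (5 - 11*(-12))*398 = (73 + 6*I*√3/221) + (5 + 132)*398 = (73 + 6*I*√3/221) + 137*398 = (73 + 6*I*√3/221) + 54526 = 54599 + 6*I*√3/221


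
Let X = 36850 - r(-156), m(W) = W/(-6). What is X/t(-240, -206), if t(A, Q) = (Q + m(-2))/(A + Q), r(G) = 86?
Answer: 49190232/617 ≈ 79725.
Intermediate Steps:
m(W) = -W/6 (m(W) = W*(-⅙) = -W/6)
t(A, Q) = (⅓ + Q)/(A + Q) (t(A, Q) = (Q - ⅙*(-2))/(A + Q) = (Q + ⅓)/(A + Q) = (⅓ + Q)/(A + Q))
X = 36764 (X = 36850 - 1*86 = 36850 - 86 = 36764)
X/t(-240, -206) = 36764/(((⅓ - 206)/(-240 - 206))) = 36764/((-617/3/(-446))) = 36764/((-1/446*(-617/3))) = 36764/(617/1338) = 36764*(1338/617) = 49190232/617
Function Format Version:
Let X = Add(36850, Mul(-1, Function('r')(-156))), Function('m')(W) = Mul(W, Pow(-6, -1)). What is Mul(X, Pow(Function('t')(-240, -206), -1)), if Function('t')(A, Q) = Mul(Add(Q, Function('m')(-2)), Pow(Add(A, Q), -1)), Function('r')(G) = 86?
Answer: Rational(49190232, 617) ≈ 79725.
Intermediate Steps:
Function('m')(W) = Mul(Rational(-1, 6), W) (Function('m')(W) = Mul(W, Rational(-1, 6)) = Mul(Rational(-1, 6), W))
Function('t')(A, Q) = Mul(Pow(Add(A, Q), -1), Add(Rational(1, 3), Q)) (Function('t')(A, Q) = Mul(Add(Q, Mul(Rational(-1, 6), -2)), Pow(Add(A, Q), -1)) = Mul(Add(Q, Rational(1, 3)), Pow(Add(A, Q), -1)) = Mul(Add(Rational(1, 3), Q), Pow(Add(A, Q), -1)) = Mul(Pow(Add(A, Q), -1), Add(Rational(1, 3), Q)))
X = 36764 (X = Add(36850, Mul(-1, 86)) = Add(36850, -86) = 36764)
Mul(X, Pow(Function('t')(-240, -206), -1)) = Mul(36764, Pow(Mul(Pow(Add(-240, -206), -1), Add(Rational(1, 3), -206)), -1)) = Mul(36764, Pow(Mul(Pow(-446, -1), Rational(-617, 3)), -1)) = Mul(36764, Pow(Mul(Rational(-1, 446), Rational(-617, 3)), -1)) = Mul(36764, Pow(Rational(617, 1338), -1)) = Mul(36764, Rational(1338, 617)) = Rational(49190232, 617)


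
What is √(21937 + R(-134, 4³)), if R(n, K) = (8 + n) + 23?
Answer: 3*√2426 ≈ 147.76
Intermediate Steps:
R(n, K) = 31 + n
√(21937 + R(-134, 4³)) = √(21937 + (31 - 134)) = √(21937 - 103) = √21834 = 3*√2426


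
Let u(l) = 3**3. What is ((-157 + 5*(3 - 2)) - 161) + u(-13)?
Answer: -286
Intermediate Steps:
u(l) = 27
((-157 + 5*(3 - 2)) - 161) + u(-13) = ((-157 + 5*(3 - 2)) - 161) + 27 = ((-157 + 5*1) - 161) + 27 = ((-157 + 5) - 161) + 27 = (-152 - 161) + 27 = -313 + 27 = -286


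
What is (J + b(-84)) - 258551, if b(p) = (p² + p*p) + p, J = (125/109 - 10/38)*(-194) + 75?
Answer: -506606828/2071 ≈ -2.4462e+5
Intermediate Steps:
J = -199695/2071 (J = (125*(1/109) - 10*1/38)*(-194) + 75 = (125/109 - 5/19)*(-194) + 75 = (1830/2071)*(-194) + 75 = -355020/2071 + 75 = -199695/2071 ≈ -96.424)
b(p) = p + 2*p² (b(p) = (p² + p²) + p = 2*p² + p = p + 2*p²)
(J + b(-84)) - 258551 = (-199695/2071 - 84*(1 + 2*(-84))) - 258551 = (-199695/2071 - 84*(1 - 168)) - 258551 = (-199695/2071 - 84*(-167)) - 258551 = (-199695/2071 + 14028) - 258551 = 28852293/2071 - 258551 = -506606828/2071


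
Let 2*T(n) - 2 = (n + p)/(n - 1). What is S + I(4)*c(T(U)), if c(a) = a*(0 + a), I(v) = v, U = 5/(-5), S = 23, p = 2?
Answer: 101/4 ≈ 25.250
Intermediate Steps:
U = -1 (U = 5*(-⅕) = -1)
T(n) = 1 + (2 + n)/(2*(-1 + n)) (T(n) = 1 + ((n + 2)/(n - 1))/2 = 1 + ((2 + n)/(-1 + n))/2 = 1 + (2 + n)/(2*(-1 + n)))
c(a) = a² (c(a) = a*a = a²)
S + I(4)*c(T(U)) = 23 + 4*((3/2)*(-1)/(-1 - 1))² = 23 + 4*((3/2)*(-1)/(-2))² = 23 + 4*((3/2)*(-1)*(-½))² = 23 + 4*(¾)² = 23 + 4*(9/16) = 23 + 9/4 = 101/4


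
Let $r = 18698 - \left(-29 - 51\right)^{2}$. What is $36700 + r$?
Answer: $48998$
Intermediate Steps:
$r = 12298$ ($r = 18698 - \left(-80\right)^{2} = 18698 - 6400 = 12298$)
$36700 + r = 36700 + 12298 = 48998$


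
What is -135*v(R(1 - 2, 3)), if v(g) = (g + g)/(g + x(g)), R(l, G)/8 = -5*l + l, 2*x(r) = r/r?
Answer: -3456/13 ≈ -265.85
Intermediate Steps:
x(r) = ½ (x(r) = (r/r)/2 = (½)*1 = ½)
R(l, G) = -32*l (R(l, G) = 8*(-5*l + l) = 8*(-4*l) = -32*l)
v(g) = 2*g/(½ + g) (v(g) = (g + g)/(g + ½) = (2*g)/(½ + g) = 2*g/(½ + g))
-135*v(R(1 - 2, 3)) = -540*(-32*(1 - 2))/(1 + 2*(-32*(1 - 2))) = -540*(-32*(-1))/(1 + 2*(-32*(-1))) = -540*32/(1 + 2*32) = -540*32/(1 + 64) = -540*32/65 = -135*128/65 = -3456/13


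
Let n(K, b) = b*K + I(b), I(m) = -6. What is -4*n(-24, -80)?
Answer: -7656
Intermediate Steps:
n(K, b) = -6 + K*b (n(K, b) = b*K - 6 = K*b - 6 = -6 + K*b)
-4*n(-24, -80) = -4*(-6 - 24*(-80)) = -4*(-6 + 1920) = -4*1914 = -7656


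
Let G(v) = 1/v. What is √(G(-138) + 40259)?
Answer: √766692258/138 ≈ 200.65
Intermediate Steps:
√(G(-138) + 40259) = √(1/(-138) + 40259) = √(-1/138 + 40259) = √(5555741/138) = √766692258/138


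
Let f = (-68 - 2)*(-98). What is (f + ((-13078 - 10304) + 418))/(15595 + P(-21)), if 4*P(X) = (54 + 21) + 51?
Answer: -32208/31253 ≈ -1.0306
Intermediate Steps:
f = 6860 (f = -70*(-98) = 6860)
P(X) = 63/2 (P(X) = ((54 + 21) + 51)/4 = (75 + 51)/4 = (¼)*126 = 63/2)
(f + ((-13078 - 10304) + 418))/(15595 + P(-21)) = (6860 + ((-13078 - 10304) + 418))/(15595 + 63/2) = (6860 + (-23382 + 418))/(31253/2) = (6860 - 22964)*(2/31253) = -16104*2/31253 = -32208/31253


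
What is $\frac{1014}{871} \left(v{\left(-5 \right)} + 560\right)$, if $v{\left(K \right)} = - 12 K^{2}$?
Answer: $\frac{20280}{67} \approx 302.69$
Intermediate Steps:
$\frac{1014}{871} \left(v{\left(-5 \right)} + 560\right) = \frac{1014}{871} \left(- 12 \left(-5\right)^{2} + 560\right) = 1014 \cdot \frac{1}{871} \left(\left(-12\right) 25 + 560\right) = \frac{78 \left(-300 + 560\right)}{67} = \frac{78}{67} \cdot 260 = \frac{20280}{67}$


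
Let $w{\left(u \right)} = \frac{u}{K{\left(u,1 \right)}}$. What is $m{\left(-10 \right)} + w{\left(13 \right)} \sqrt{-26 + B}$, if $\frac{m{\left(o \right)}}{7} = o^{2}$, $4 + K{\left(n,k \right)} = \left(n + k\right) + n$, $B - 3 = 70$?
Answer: $700 + \frac{13 \sqrt{47}}{23} \approx 703.88$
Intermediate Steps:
$B = 73$ ($B = 3 + 70 = 73$)
$K{\left(n,k \right)} = -4 + k + 2 n$ ($K{\left(n,k \right)} = -4 + \left(\left(n + k\right) + n\right) = -4 + \left(\left(k + n\right) + n\right) = -4 + \left(k + 2 n\right) = -4 + k + 2 n$)
$w{\left(u \right)} = \frac{u}{-3 + 2 u}$ ($w{\left(u \right)} = \frac{u}{-4 + 1 + 2 u} = \frac{u}{-3 + 2 u}$)
$m{\left(o \right)} = 7 o^{2}$
$m{\left(-10 \right)} + w{\left(13 \right)} \sqrt{-26 + B} = 7 \left(-10\right)^{2} + \frac{13}{-3 + 2 \cdot 13} \sqrt{-26 + 73} = 7 \cdot 100 + \frac{13}{-3 + 26} \sqrt{47} = 700 + \frac{13}{23} \sqrt{47} = 700 + 13 \cdot \frac{1}{23} \sqrt{47} = 700 + \frac{13 \sqrt{47}}{23}$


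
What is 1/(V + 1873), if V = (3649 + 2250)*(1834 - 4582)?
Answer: -1/16208579 ≈ -6.1696e-8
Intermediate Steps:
V = -16210452 (V = 5899*(-2748) = -16210452)
1/(V + 1873) = 1/(-16210452 + 1873) = 1/(-16208579) = -1/16208579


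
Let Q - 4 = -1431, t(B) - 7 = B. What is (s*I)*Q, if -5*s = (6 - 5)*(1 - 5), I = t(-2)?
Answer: -5708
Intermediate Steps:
t(B) = 7 + B
I = 5 (I = 7 - 2 = 5)
Q = -1427 (Q = 4 - 1431 = -1427)
s = 4/5 (s = -(6 - 5)*(1 - 5)/5 = -(-4)/5 = -1/5*(-4) = 4/5 ≈ 0.80000)
(s*I)*Q = ((4/5)*5)*(-1427) = 4*(-1427) = -5708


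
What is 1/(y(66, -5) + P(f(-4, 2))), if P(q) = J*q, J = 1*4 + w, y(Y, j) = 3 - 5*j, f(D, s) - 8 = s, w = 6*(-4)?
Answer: -1/172 ≈ -0.0058140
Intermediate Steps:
w = -24
f(D, s) = 8 + s
J = -20 (J = 1*4 - 24 = 4 - 24 = -20)
P(q) = -20*q
1/(y(66, -5) + P(f(-4, 2))) = 1/((3 - 5*(-5)) - 20*(8 + 2)) = 1/((3 + 25) - 20*10) = 1/(28 - 200) = 1/(-172) = -1/172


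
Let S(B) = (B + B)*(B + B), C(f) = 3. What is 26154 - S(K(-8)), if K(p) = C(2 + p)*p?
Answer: 23850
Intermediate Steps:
K(p) = 3*p
S(B) = 4*B² (S(B) = (2*B)*(2*B) = 4*B²)
26154 - S(K(-8)) = 26154 - 4*(3*(-8))² = 26154 - 4*(-24)² = 26154 - 4*576 = 26154 - 1*2304 = 26154 - 2304 = 23850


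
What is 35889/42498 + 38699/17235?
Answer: 27940457/9042630 ≈ 3.0899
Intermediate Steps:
35889/42498 + 38699/17235 = 35889*(1/42498) + 38699*(1/17235) = 11963/14166 + 38699/17235 = 27940457/9042630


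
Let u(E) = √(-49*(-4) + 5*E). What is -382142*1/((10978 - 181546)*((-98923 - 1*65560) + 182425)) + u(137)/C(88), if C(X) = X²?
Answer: 191071/1530165528 + √881/7744 ≈ 0.0039577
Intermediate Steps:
u(E) = √(196 + 5*E)
-382142*1/((10978 - 181546)*((-98923 - 1*65560) + 182425)) + u(137)/C(88) = -382142*1/((10978 - 181546)*((-98923 - 1*65560) + 182425)) + √(196 + 5*137)/(88²) = -382142*(-1/(170568*((-98923 - 65560) + 182425))) + √(196 + 685)/7744 = -382142*(-1/(170568*(-164483 + 182425))) + √881*(1/7744) = -382142/((-170568*17942)) + √881/7744 = -382142/(-3060331056) + √881/7744 = -382142*(-1/3060331056) + √881/7744 = 191071/1530165528 + √881/7744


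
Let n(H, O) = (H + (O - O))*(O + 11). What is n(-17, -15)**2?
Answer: 4624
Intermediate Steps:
n(H, O) = H*(11 + O) (n(H, O) = (H + 0)*(11 + O) = H*(11 + O))
n(-17, -15)**2 = (-17*(11 - 15))**2 = (-17*(-4))**2 = 68**2 = 4624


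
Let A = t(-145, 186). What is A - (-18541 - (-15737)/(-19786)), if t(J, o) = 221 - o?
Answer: 367560473/19786 ≈ 18577.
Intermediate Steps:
A = 35 (A = 221 - 1*186 = 221 - 186 = 35)
A - (-18541 - (-15737)/(-19786)) = 35 - (-18541 - (-15737)/(-19786)) = 35 - (-18541 - (-15737)*(-1)/19786) = 35 - (-18541 - 1*15737/19786) = 35 - (-18541 - 15737/19786) = 35 - 1*(-366867963/19786) = 35 + 366867963/19786 = 367560473/19786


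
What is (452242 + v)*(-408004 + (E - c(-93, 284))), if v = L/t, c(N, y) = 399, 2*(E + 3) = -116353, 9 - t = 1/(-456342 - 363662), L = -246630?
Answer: -1462887826472741805/7380037 ≈ -1.9822e+11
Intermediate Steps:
t = 7380037/820004 (t = 9 - 1/(-456342 - 363662) = 9 - 1/(-820004) = 9 - 1*(-1/820004) = 9 + 1/820004 = 7380037/820004 ≈ 9.0000)
E = -116359/2 (E = -3 + (½)*(-116353) = -3 - 116353/2 = -116359/2 ≈ -58180.)
v = -202237586520/7380037 (v = -246630/7380037/820004 = -246630*820004/7380037 = -202237586520/7380037 ≈ -27403.)
(452242 + v)*(-408004 + (E - c(-93, 284))) = (452242 - 202237586520/7380037)*(-408004 + (-116359/2 - 1*399)) = 3135325106434*(-408004 + (-116359/2 - 399))/7380037 = 3135325106434*(-408004 - 117157/2)/7380037 = (3135325106434/7380037)*(-933165/2) = -1462887826472741805/7380037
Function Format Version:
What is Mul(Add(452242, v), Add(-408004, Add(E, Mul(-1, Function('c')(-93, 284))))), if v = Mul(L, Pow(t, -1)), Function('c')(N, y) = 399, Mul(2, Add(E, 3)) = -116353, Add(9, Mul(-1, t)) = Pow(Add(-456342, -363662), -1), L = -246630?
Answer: Rational(-1462887826472741805, 7380037) ≈ -1.9822e+11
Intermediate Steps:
t = Rational(7380037, 820004) (t = Add(9, Mul(-1, Pow(Add(-456342, -363662), -1))) = Add(9, Mul(-1, Pow(-820004, -1))) = Add(9, Mul(-1, Rational(-1, 820004))) = Add(9, Rational(1, 820004)) = Rational(7380037, 820004) ≈ 9.0000)
E = Rational(-116359, 2) (E = Add(-3, Mul(Rational(1, 2), -116353)) = Add(-3, Rational(-116353, 2)) = Rational(-116359, 2) ≈ -58180.)
v = Rational(-202237586520, 7380037) (v = Mul(-246630, Pow(Rational(7380037, 820004), -1)) = Mul(-246630, Rational(820004, 7380037)) = Rational(-202237586520, 7380037) ≈ -27403.)
Mul(Add(452242, v), Add(-408004, Add(E, Mul(-1, Function('c')(-93, 284))))) = Mul(Add(452242, Rational(-202237586520, 7380037)), Add(-408004, Add(Rational(-116359, 2), Mul(-1, 399)))) = Mul(Rational(3135325106434, 7380037), Add(-408004, Add(Rational(-116359, 2), -399))) = Mul(Rational(3135325106434, 7380037), Add(-408004, Rational(-117157, 2))) = Mul(Rational(3135325106434, 7380037), Rational(-933165, 2)) = Rational(-1462887826472741805, 7380037)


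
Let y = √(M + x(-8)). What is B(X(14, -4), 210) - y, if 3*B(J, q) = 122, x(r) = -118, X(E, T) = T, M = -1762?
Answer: 122/3 - 2*I*√470 ≈ 40.667 - 43.359*I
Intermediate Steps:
B(J, q) = 122/3 (B(J, q) = (⅓)*122 = 122/3)
y = 2*I*√470 (y = √(-1762 - 118) = √(-1880) = 2*I*√470 ≈ 43.359*I)
B(X(14, -4), 210) - y = 122/3 - 2*I*√470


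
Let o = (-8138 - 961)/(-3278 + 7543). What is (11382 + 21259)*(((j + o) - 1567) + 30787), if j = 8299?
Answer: 5222868000476/4265 ≈ 1.2246e+9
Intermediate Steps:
o = -9099/4265 ≈ -2.1334
(11382 + 21259)*(((j + o) - 1567) + 30787) = (11382 + 21259)*(((8299 - 9099/4265) - 1567) + 30787) = 32641*((35386136/4265 - 1567) + 30787) = 32641*(28702881/4265 + 30787) = 32641*(160009436/4265) = 5222868000476/4265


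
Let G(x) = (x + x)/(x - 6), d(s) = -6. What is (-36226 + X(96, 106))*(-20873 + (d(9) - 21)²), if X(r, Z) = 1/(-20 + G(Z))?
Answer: 326192738768/447 ≈ 7.2974e+8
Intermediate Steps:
G(x) = 2*x/(-6 + x) (G(x) = (2*x)/(-6 + x) = 2*x/(-6 + x))
X(r, Z) = 1/(-20 + 2*Z/(-6 + Z))
(-36226 + X(96, 106))*(-20873 + (d(9) - 21)²) = (-36226 + (-6 + 106)/(6*(20 - 3*106)))*(-20873 + (-6 - 21)²) = (-36226 + (⅙)*100/(20 - 318))*(-20873 + (-27)²) = (-36226 + (⅙)*100/(-298))*(-20873 + 729) = (-36226 + (⅙)*(-1/298)*100)*(-20144) = (-36226 - 25/447)*(-20144) = -16193047/447*(-20144) = 326192738768/447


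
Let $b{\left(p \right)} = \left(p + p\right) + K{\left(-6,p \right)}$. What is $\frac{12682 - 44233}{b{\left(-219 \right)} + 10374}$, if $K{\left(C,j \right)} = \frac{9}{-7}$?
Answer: $- \frac{73619}{23181} \approx -3.1758$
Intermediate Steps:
$K{\left(C,j \right)} = - \frac{9}{7}$ ($K{\left(C,j \right)} = 9 \left(- \frac{1}{7}\right) = - \frac{9}{7}$)
$b{\left(p \right)} = - \frac{9}{7} + 2 p$ ($b{\left(p \right)} = \left(p + p\right) - \frac{9}{7} = 2 p - \frac{9}{7} = - \frac{9}{7} + 2 p$)
$\frac{12682 - 44233}{b{\left(-219 \right)} + 10374} = \frac{12682 - 44233}{\left(- \frac{9}{7} + 2 \left(-219\right)\right) + 10374} = - \frac{31551}{\left(- \frac{9}{7} - 438\right) + 10374} = - \frac{31551}{- \frac{3075}{7} + 10374} = - \frac{31551}{\frac{69543}{7}} = \left(-31551\right) \frac{7}{69543} = - \frac{73619}{23181}$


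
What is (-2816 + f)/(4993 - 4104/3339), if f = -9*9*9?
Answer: -1315195/1851947 ≈ -0.71017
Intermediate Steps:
f = -729 (f = -81*9 = -729)
(-2816 + f)/(4993 - 4104/3339) = (-2816 - 729)/(4993 - 4104/3339) = -3545/(4993 - 4104*1/3339) = -3545/(4993 - 456/371) = -3545/1851947/371 = -3545*371/1851947 = -1315195/1851947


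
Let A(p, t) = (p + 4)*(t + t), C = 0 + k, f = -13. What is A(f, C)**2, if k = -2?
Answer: 1296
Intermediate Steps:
C = -2 (C = 0 - 2 = -2)
A(p, t) = 2*t*(4 + p) (A(p, t) = (4 + p)*(2*t) = 2*t*(4 + p))
A(f, C)**2 = (2*(-2)*(4 - 13))**2 = (2*(-2)*(-9))**2 = 36**2 = 1296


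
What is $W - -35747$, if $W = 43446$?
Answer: $79193$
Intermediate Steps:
$W - -35747 = 43446 - -35747 = 43446 + 35747 = 79193$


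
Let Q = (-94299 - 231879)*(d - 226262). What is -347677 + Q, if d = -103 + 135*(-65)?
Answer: 76697147243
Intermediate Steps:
d = -8878 (d = -103 - 8775 = -8878)
Q = 76697494920 (Q = (-94299 - 231879)*(-8878 - 226262) = -326178*(-235140) = 76697494920)
-347677 + Q = -347677 + 76697494920 = 76697147243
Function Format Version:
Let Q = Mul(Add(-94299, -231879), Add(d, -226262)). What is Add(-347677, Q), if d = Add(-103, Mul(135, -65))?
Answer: 76697147243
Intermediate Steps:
d = -8878 (d = Add(-103, -8775) = -8878)
Q = 76697494920 (Q = Mul(Add(-94299, -231879), Add(-8878, -226262)) = Mul(-326178, -235140) = 76697494920)
Add(-347677, Q) = Add(-347677, 76697494920) = 76697147243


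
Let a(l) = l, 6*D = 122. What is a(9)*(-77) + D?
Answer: -2018/3 ≈ -672.67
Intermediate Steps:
D = 61/3 (D = (⅙)*122 = 61/3 ≈ 20.333)
a(9)*(-77) + D = 9*(-77) + 61/3 = -693 + 61/3 = -2018/3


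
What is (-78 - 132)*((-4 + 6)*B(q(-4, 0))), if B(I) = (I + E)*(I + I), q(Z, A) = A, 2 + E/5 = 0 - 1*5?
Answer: 0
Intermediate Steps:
E = -35 (E = -10 + 5*(0 - 1*5) = -10 + 5*(0 - 5) = -10 + 5*(-5) = -10 - 25 = -35)
B(I) = 2*I*(-35 + I) (B(I) = (I - 35)*(I + I) = (-35 + I)*(2*I) = 2*I*(-35 + I))
(-78 - 132)*((-4 + 6)*B(q(-4, 0))) = (-78 - 132)*((-4 + 6)*(2*0*(-35 + 0))) = -420*2*0*(-35) = -420*0 = -210*0 = 0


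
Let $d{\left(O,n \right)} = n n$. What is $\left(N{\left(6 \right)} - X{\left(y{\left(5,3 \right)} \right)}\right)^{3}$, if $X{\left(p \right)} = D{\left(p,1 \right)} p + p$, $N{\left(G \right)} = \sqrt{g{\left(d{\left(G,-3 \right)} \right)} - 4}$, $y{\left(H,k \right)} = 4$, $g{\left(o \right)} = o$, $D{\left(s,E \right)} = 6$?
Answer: $\left(-28 + \sqrt{5}\right)^{3} \approx -17102.0$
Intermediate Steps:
$d{\left(O,n \right)} = n^{2}$
$N{\left(G \right)} = \sqrt{5}$ ($N{\left(G \right)} = \sqrt{\left(-3\right)^{2} - 4} = \sqrt{9 - 4} = \sqrt{5}$)
$X{\left(p \right)} = 7 p$ ($X{\left(p \right)} = 6 p + p = 7 p$)
$\left(N{\left(6 \right)} - X{\left(y{\left(5,3 \right)} \right)}\right)^{3} = \left(\sqrt{5} - 7 \cdot 4\right)^{3} = \left(\sqrt{5} - 28\right)^{3} = \left(-28 + \sqrt{5}\right)^{3}$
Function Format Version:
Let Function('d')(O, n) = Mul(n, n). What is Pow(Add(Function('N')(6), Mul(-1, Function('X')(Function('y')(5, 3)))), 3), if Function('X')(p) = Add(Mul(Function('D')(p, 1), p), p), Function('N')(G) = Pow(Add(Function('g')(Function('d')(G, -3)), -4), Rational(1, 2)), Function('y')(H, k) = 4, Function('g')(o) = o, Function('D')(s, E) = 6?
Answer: Pow(Add(-28, Pow(5, Rational(1, 2))), 3) ≈ -17102.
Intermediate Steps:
Function('d')(O, n) = Pow(n, 2)
Function('N')(G) = Pow(5, Rational(1, 2)) (Function('N')(G) = Pow(Add(Pow(-3, 2), -4), Rational(1, 2)) = Pow(Add(9, -4), Rational(1, 2)) = Pow(5, Rational(1, 2)))
Function('X')(p) = Mul(7, p) (Function('X')(p) = Add(Mul(6, p), p) = Mul(7, p))
Pow(Add(Function('N')(6), Mul(-1, Function('X')(Function('y')(5, 3)))), 3) = Pow(Add(Pow(5, Rational(1, 2)), Mul(-1, Mul(7, 4))), 3) = Pow(Add(Pow(5, Rational(1, 2)), Mul(-1, 28)), 3) = Pow(Add(Pow(5, Rational(1, 2)), -28), 3) = Pow(Add(-28, Pow(5, Rational(1, 2))), 3)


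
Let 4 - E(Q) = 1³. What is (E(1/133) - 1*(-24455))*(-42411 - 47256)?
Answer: -2193075486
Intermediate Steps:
E(Q) = 3 (E(Q) = 4 - 1*1³ = 4 - 1*1 = 4 - 1 = 3)
(E(1/133) - 1*(-24455))*(-42411 - 47256) = (3 - 1*(-24455))*(-42411 - 47256) = (3 + 24455)*(-89667) = 24458*(-89667) = -2193075486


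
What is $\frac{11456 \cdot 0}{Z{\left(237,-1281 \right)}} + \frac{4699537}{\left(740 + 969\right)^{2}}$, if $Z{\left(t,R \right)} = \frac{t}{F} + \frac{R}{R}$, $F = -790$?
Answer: $\frac{4699537}{2920681} \approx 1.6091$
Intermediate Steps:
$Z{\left(t,R \right)} = 1 - \frac{t}{790}$ ($Z{\left(t,R \right)} = \frac{t}{-790} + \frac{R}{R} = t \left(- \frac{1}{790}\right) + 1 = - \frac{t}{790} + 1 = 1 - \frac{t}{790}$)
$\frac{11456 \cdot 0}{Z{\left(237,-1281 \right)}} + \frac{4699537}{\left(740 + 969\right)^{2}} = \frac{11456 \cdot 0}{1 - \frac{3}{10}} + \frac{4699537}{\left(740 + 969\right)^{2}} = \frac{0}{1 - \frac{3}{10}} + \frac{4699537}{1709^{2}} = \frac{0}{\frac{7}{10}} + \frac{4699537}{2920681} = 0 \cdot \frac{10}{7} + 4699537 \cdot \frac{1}{2920681} = 0 + \frac{4699537}{2920681} = \frac{4699537}{2920681}$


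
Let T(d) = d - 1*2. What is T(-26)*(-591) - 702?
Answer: 15846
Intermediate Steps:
T(d) = -2 + d (T(d) = d - 2 = -2 + d)
T(-26)*(-591) - 702 = (-2 - 26)*(-591) - 702 = -28*(-591) - 702 = 16548 - 702 = 15846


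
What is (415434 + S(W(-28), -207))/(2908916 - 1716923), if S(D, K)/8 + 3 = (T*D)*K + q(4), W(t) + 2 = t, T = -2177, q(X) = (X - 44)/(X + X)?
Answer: -107737990/1191993 ≈ -90.385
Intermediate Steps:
q(X) = (-44 + X)/(2*X) (q(X) = (-44 + X)/((2*X)) = (-44 + X)*(1/(2*X)) = (-44 + X)/(2*X))
W(t) = -2 + t
S(D, K) = -64 - 17416*D*K (S(D, K) = -24 + 8*((-2177*D)*K + (½)*(-44 + 4)/4) = -24 + 8*(-2177*D*K + (½)*(¼)*(-40)) = -24 + 8*(-2177*D*K - 5) = -24 + 8*(-5 - 2177*D*K) = -24 + (-40 - 17416*D*K) = -64 - 17416*D*K)
(415434 + S(W(-28), -207))/(2908916 - 1716923) = (415434 + (-64 - 17416*(-2 - 28)*(-207)))/(2908916 - 1716923) = (415434 + (-64 - 17416*(-30)*(-207)))/1191993 = (415434 + (-64 - 108153360))*(1/1191993) = (415434 - 108153424)*(1/1191993) = -107737990*1/1191993 = -107737990/1191993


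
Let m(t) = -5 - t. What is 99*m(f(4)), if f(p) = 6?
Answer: -1089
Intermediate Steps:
99*m(f(4)) = 99*(-5 - 1*6) = 99*(-5 - 6) = 99*(-11) = -1089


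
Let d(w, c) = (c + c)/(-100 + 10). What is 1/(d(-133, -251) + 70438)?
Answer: 45/3169961 ≈ 1.4196e-5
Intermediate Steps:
d(w, c) = -c/45 (d(w, c) = (2*c)/(-90) = (2*c)*(-1/90) = -c/45)
1/(d(-133, -251) + 70438) = 1/(-1/45*(-251) + 70438) = 1/(251/45 + 70438) = 1/(3169961/45) = 45/3169961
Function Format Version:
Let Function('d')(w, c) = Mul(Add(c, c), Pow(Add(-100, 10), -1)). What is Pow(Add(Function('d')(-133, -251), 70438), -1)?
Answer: Rational(45, 3169961) ≈ 1.4196e-5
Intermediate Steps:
Function('d')(w, c) = Mul(Rational(-1, 45), c) (Function('d')(w, c) = Mul(Mul(2, c), Pow(-90, -1)) = Mul(Mul(2, c), Rational(-1, 90)) = Mul(Rational(-1, 45), c))
Pow(Add(Function('d')(-133, -251), 70438), -1) = Pow(Add(Mul(Rational(-1, 45), -251), 70438), -1) = Pow(Add(Rational(251, 45), 70438), -1) = Pow(Rational(3169961, 45), -1) = Rational(45, 3169961)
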